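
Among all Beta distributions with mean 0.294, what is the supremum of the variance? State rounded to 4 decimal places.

For fixed mean μ the Beta variance is μ(1−μ)/(α+β+1), increasing as α+β decreases.
Its least upper bound (not attained) is μ(1−μ) = 0.294·0.706 = 0.2076.

0.2076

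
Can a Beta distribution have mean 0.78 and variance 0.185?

The Beta variance bound is σ² < μ(1−μ).
Here μ(1−μ) = 0.78×0.22 = 0.1716, and 0.185 ≥ 0.1716.

No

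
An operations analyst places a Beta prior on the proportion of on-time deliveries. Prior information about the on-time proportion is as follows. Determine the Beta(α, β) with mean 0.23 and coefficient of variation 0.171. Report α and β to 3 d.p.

Var = (CV·μ)² = (0.171×0.23)² = 0.001547.
α+β = μ(1−μ)/Var − 1 = 0.1771/0.001547 − 1 = 113.4908.
Thus α = 0.23·113.4908 = 26.103 and β = 0.77·113.4908 = 87.388.

α = 26.103, β = 87.388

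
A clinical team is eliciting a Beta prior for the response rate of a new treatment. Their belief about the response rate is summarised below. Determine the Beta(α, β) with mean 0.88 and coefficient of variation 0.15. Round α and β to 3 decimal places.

α = 4.453, β = 0.607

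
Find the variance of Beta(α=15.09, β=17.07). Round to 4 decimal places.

0.0075

α+β = 32.16 and αβ = 257.5863, so Var = αβ/[(α+β)²(α+β+1)] = 257.5863/34296.247296 = 0.0075.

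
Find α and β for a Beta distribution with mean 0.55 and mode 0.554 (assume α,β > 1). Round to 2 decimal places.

Let s = α+β. Mean gives α = μs = 0.55s; mode gives (α−1)/(s−2) = 0.554.
Substituting: 0.55s − 1 = 0.554(s−2) = 0.554s − 1.108, so -0.004s = -0.108 and s = 27.0000.
Then α = 0.55×27.0000 = 14.85 and β = s−α = 12.15.

α = 14.85, β = 12.15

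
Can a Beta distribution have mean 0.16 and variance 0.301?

No

The Beta variance bound is σ² < μ(1−μ).
Here μ(1−μ) = 0.16×0.84 = 0.1344, and 0.301 ≥ 0.1344.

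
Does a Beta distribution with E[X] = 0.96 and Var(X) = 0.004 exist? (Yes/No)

Yes

For any Beta, Var(X) < E[X]·(1−E[X]).
Here μ(1−μ) = 0.96×0.04 = 0.0384, and 0.004 < 0.0384.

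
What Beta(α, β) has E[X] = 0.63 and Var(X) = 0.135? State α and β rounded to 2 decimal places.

α = 0.46, β = 0.27

By moment matching, α+β = μ(1−μ)/σ² − 1 = (0.63·0.37)/0.135 − 1 = 1.7267 − 1 = 0.7267.
Since α/(α+β) = μ, α = 0.63·0.7267 = 0.46 and β = 0.37·0.7267 = 0.27.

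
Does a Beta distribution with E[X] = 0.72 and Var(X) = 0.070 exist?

Yes

A Beta with mean μ has variance μ(1−μ)/(α+β+1) < μ(1−μ).
Here μ(1−μ) = 0.72×0.28 = 0.2016, and 0.070 < 0.2016.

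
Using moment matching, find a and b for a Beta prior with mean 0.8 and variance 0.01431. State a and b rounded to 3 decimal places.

a = 8.145, b = 2.036

Let s = a+b. The Beta variance is μ(1−μ)/(s+1).
So s+1 = μ(1−μ)/σ² = (0.8×0.2)/0.01431 = 0.16/0.01431 = 11.1810, giving s = 10.1810.
Then a = μs = 0.8×10.1810 = 8.145 and b = (1−μ)s = 0.2×10.1810 = 2.036.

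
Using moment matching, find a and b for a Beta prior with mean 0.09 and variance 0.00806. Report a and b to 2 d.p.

Write ν = a+b; then a = μν and Var = μ(1−μ)/(ν+1).
ν = μ(1−μ)/Var − 1 = 0.0819/0.00806 − 1 = 9.1613.
a = 0.09·9.1613 = 0.82, b = 0.91·9.1613 = 8.34.

a = 0.82, b = 8.34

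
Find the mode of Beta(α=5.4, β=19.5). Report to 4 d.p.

0.1921

The density x^(α−1)(1−x)^(β−1) is maximised at (α−1)/(α+β−2) = 4.4/22.9 = 0.1921.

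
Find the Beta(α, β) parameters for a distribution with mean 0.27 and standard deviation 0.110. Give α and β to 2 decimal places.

σ² = 0.110² = 0.012100.
With s = α+β, Var = μ(1−μ)/(s+1), so s+1 = (0.27×0.73)/0.012100 = 16.2893 and s = 15.2893.
α = μs = 4.13, β = (1−μ)s = 11.16.

α = 4.13, β = 11.16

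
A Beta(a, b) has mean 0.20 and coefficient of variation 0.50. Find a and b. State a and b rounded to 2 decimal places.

σ = CV·μ = 0.50×0.20 = 0.10000, so σ² = 0.010000.
s+1 = μ(1−μ)/σ² = 0.1600/0.010000 = 16.0000, so s = a+b = 15.0000.
a = μs = 3.00, b = (1−μ)s = 12.00.

a = 3.00, b = 12.00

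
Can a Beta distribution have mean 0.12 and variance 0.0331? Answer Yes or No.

For any Beta, Var(X) < E[X]·(1−E[X]).
Here μ(1−μ) = 0.12×0.88 = 0.1056, and 0.0331 < 0.1056.

Yes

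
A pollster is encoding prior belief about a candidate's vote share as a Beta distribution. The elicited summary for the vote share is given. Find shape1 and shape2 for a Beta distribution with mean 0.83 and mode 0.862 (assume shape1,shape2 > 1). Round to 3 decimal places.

shape1 = 18.779, shape2 = 3.846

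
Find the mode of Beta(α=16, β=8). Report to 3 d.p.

With α,β > 1, mode = (α−1)/(α+β−2) = 15/22 = 0.682.

0.682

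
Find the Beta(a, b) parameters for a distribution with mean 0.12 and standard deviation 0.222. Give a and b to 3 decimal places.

a = 0.137, b = 1.006

σ² = 0.222² = 0.049284.
With s = a+b, Var = μ(1−μ)/(s+1), so s+1 = (0.12×0.88)/0.049284 = 2.1427 and s = 1.1427.
a = μs = 0.137, b = (1−μ)s = 1.006.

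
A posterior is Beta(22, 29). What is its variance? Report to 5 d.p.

0.00472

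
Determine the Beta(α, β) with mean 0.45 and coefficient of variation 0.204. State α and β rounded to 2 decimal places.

σ = CV·μ = 0.204×0.45 = 0.09180, so σ² = 0.008427.
s+1 = μ(1−μ)/σ² = 0.2475/0.008427 = 29.3690, so s = α+β = 28.3690.
α = μs = 12.77, β = (1−μ)s = 15.60.

α = 12.77, β = 15.60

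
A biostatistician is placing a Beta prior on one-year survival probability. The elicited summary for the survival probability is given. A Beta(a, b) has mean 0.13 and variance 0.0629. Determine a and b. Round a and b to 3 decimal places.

a = 0.104, b = 0.694

Let s = a+b. The Beta variance is μ(1−μ)/(s+1).
So s+1 = μ(1−μ)/σ² = (0.13×0.87)/0.0629 = 0.1131/0.0629 = 1.7981, giving s = 0.7981.
Then a = μs = 0.13×0.7981 = 0.104 and b = (1−μ)s = 0.87×0.7981 = 0.694.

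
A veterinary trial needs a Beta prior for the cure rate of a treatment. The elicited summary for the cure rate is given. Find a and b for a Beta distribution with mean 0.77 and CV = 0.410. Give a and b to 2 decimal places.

Var = (CV·μ)² = (0.410×0.77)² = 0.099666.
a+b = μ(1−μ)/Var − 1 = 0.1771/0.099666 − 1 = 0.7769.
Thus a = 0.77·0.7769 = 0.60 and b = 0.23·0.7769 = 0.18.

a = 0.60, b = 0.18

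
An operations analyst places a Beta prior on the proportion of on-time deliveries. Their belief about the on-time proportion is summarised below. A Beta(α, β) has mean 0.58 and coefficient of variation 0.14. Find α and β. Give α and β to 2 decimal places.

σ = CV·μ = 0.14×0.58 = 0.08120, so σ² = 0.006593.
s+1 = μ(1−μ)/σ² = 0.2436/0.006593 = 36.9458, so s = α+β = 35.9458.
α = μs = 20.85, β = (1−μ)s = 15.10.

α = 20.85, β = 15.10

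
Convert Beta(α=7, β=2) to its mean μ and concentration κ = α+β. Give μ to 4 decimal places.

κ = α+β = 7+2 = 9; μ = α/κ = 7/9 = 0.7778.

μ = 0.7778, κ = 9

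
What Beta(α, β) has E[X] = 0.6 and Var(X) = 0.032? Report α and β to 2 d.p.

α = 3.90, β = 2.60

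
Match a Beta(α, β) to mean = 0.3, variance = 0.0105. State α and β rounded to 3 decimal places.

Let s = α+β. The Beta variance is μ(1−μ)/(s+1).
So s+1 = μ(1−μ)/σ² = (0.3×0.7)/0.0105 = 0.21/0.0105 = 20.0000, giving s = 19.0000.
Then α = μs = 0.3×19.0000 = 5.700 and β = (1−μ)s = 0.7×19.0000 = 13.300.

α = 5.700, β = 13.300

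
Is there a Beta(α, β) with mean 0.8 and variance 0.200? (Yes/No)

No

A Beta with mean μ has variance μ(1−μ)/(α+β+1) < μ(1−μ).
Here μ(1−μ) = 0.8×0.2 = 0.16, and 0.200 ≥ 0.16.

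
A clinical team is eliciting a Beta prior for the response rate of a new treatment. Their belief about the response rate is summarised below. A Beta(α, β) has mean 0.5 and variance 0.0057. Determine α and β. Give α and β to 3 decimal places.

α = 21.430, β = 21.430

By moment matching, α+β = μ(1−μ)/σ² − 1 = (0.5·0.5)/0.0057 − 1 = 43.8596 − 1 = 42.8596.
Since α/(α+β) = μ, α = 0.5·42.8596 = 21.430 and β = 0.5·42.8596 = 21.430.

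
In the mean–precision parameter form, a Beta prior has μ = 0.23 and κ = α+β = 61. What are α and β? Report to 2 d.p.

α = μκ = 0.23×61 = 14.03 and β = (1−μ)κ = 0.77×61 = 46.97.

α = 14.03, β = 46.97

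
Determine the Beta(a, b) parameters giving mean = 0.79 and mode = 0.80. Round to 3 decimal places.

a = 47.400, b = 12.600

Let s = a+b. Mean gives a = μs = 0.79s; mode gives (a−1)/(s−2) = 0.80.
Substituting: 0.79s − 1 = 0.80(s−2) = 0.80s − 1.60, so -0.01s = -0.60 and s = 60.0000.
Then a = 0.79×60.0000 = 47.400 and b = s−a = 12.600.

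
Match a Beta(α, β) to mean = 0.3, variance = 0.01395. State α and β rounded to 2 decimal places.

α = 4.22, β = 9.84

Write ν = α+β; then α = μν and Var = μ(1−μ)/(ν+1).
ν = μ(1−μ)/Var − 1 = 0.21/0.01395 − 1 = 14.0538.
α = 0.3·14.0538 = 4.22, β = 0.7·14.0538 = 9.84.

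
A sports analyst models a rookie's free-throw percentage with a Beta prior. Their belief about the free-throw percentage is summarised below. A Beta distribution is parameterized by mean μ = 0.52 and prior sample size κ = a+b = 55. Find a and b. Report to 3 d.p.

Split κ in proportion μ : (1−μ): a = 0.52·55 = 28.600, b = 55 − 28.600 = 26.400.

a = 28.600, b = 26.400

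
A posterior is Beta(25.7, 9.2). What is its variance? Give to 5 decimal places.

0.00541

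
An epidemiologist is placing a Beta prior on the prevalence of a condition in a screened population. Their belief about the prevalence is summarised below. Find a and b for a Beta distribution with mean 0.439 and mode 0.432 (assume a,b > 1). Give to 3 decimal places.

With s = a+b: μ = a/s and mode = (a−1)/(s−2). Eliminating a = μs,
μs − 1 = m(s−2) ⇒ s(μ−m) = 1−2m ⇒ s = 0.136/0.007 = 19.4286.
So a = μs = 8.529, b = (1−μ)s = 10.899.

a = 8.529, b = 10.899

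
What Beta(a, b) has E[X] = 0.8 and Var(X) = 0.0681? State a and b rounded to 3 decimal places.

Write ν = a+b; then a = μν and Var = μ(1−μ)/(ν+1).
ν = μ(1−μ)/Var − 1 = 0.16/0.0681 − 1 = 1.3495.
a = 0.8·1.3495 = 1.080, b = 0.2·1.3495 = 0.270.

a = 1.080, b = 0.270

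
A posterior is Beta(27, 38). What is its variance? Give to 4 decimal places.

Var = αβ/[(α+β)²(α+β+1)] = (27×38)/(65²×66) = 1026/278850 = 0.0037.

0.0037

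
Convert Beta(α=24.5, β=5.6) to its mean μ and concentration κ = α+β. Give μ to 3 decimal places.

μ = 0.814, κ = 30.1

κ = α+β = 24.5+5.6 = 30.1; μ = α/κ = 24.5/30.1 = 0.814.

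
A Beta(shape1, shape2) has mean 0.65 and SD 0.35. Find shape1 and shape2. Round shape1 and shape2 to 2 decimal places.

shape1 = 0.56, shape2 = 0.30

First σ² = 0.1225. Setting shape1 = μn, shape2 = (1−μ)n with n = shape1+shape2,
μ(1−μ)/(n+1) = 0.1225 ⇒ n+1 = 0.2275/0.1225 = 1.8571 ⇒ n = 0.8571.
Hence shape1 = 0.65×0.8571 = 0.56, shape2 = 0.35×0.8571 = 0.30.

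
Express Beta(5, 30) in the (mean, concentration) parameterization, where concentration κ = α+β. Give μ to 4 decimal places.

μ = 0.1429, κ = 35

κ = α+β = 5+30 = 35; μ = α/κ = 5/35 = 0.1429.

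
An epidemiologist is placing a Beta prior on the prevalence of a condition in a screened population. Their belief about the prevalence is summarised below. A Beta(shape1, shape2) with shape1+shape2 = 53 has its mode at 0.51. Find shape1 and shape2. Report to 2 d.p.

Mode = (shape1−1)/(κ−2) with κ = shape1+shape2, so shape1−1 = 0.51·51 = 26.01.
shape1 = 27.01; shape2 = κ − shape1 = 25.99.

shape1 = 27.01, shape2 = 25.99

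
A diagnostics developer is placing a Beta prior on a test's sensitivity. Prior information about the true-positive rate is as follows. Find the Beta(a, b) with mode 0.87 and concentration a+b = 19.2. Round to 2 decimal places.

a = 15.96, b = 3.24

For a,b>1 the mode is (a−1)/(a+b−2), so a = mode·(κ−2)+1 = 0.87×17.2+1 = 15.96.
And b = (1−mode)·(κ−2)+1 = 0.13×17.2+1 = 3.24.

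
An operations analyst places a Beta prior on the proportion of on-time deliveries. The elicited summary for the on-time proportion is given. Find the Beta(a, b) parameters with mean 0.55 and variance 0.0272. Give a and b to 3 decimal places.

a = 4.455, b = 3.645

Write ν = a+b; then a = μν and Var = μ(1−μ)/(ν+1).
ν = μ(1−μ)/Var − 1 = 0.2475/0.0272 − 1 = 8.0993.
a = 0.55·8.0993 = 4.455, b = 0.45·8.0993 = 3.645.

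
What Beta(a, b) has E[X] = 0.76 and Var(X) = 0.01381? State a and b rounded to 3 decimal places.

a = 9.278, b = 2.930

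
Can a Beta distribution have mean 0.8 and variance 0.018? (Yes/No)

Yes

For any Beta, Var(X) < E[X]·(1−E[X]).
Here μ(1−μ) = 0.8×0.2 = 0.16, and 0.018 < 0.16.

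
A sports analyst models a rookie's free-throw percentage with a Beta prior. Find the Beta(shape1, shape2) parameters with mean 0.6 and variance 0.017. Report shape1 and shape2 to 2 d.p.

By moment matching, shape1+shape2 = μ(1−μ)/σ² − 1 = (0.6·0.4)/0.017 − 1 = 14.1176 − 1 = 13.1176.
Since shape1/(shape1+shape2) = μ, shape1 = 0.6·13.1176 = 7.87 and shape2 = 0.4·13.1176 = 5.25.

shape1 = 7.87, shape2 = 5.25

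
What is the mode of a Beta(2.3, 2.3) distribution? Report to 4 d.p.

0.5000

The density x^(α−1)(1−x)^(β−1) is maximised at (α−1)/(α+β−2) = 1.3/2.6 = 0.5000.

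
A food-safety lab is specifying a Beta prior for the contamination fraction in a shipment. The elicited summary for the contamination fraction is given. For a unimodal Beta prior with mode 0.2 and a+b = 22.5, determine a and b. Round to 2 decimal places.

Since the density peak of Beta(a,b) is at (a−1)/(a+b−2),
a = 1 + 0.2(22.5−2) = 5.10 and b = 22.5 − 5.10 = 17.40.

a = 5.10, b = 17.40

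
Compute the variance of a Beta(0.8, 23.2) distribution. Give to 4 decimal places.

0.0013

Var = αβ/[(α+β)²(α+β+1)] = (0.8×23.2)/(24.0²×25.0) = 18.56/14400.000 = 0.0013.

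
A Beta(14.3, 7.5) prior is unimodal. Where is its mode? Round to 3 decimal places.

0.672

The density x^(α−1)(1−x)^(β−1) is maximised at (α−1)/(α+β−2) = 13.3/19.8 = 0.672.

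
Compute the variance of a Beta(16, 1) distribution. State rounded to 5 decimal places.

0.00308

α+β = 17 and αβ = 16, so Var = αβ/[(α+β)²(α+β+1)] = 16/5202 = 0.00308.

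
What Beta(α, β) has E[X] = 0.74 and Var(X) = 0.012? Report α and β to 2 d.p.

α = 11.12, β = 3.91

Let s = α+β. The Beta variance is μ(1−μ)/(s+1).
So s+1 = μ(1−μ)/σ² = (0.74×0.26)/0.012 = 0.1924/0.012 = 16.0333, giving s = 15.0333.
Then α = μs = 0.74×15.0333 = 11.12 and β = (1−μ)s = 0.26×15.0333 = 3.91.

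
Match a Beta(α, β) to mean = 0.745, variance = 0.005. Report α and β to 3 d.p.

α = 27.561, β = 9.434

Write ν = α+β; then α = μν and Var = μ(1−μ)/(ν+1).
ν = μ(1−μ)/Var − 1 = 0.189975/0.005 − 1 = 36.9950.
α = 0.745·36.9950 = 27.561, β = 0.255·36.9950 = 9.434.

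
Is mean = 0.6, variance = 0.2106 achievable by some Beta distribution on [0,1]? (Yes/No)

A Beta with mean μ has variance μ(1−μ)/(α+β+1) < μ(1−μ).
Here μ(1−μ) = 0.6×0.4 = 0.24, and 0.2106 < 0.24.

Yes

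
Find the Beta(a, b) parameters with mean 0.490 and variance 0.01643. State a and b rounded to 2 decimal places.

By moment matching, a+b = μ(1−μ)/σ² − 1 = (0.490·0.510)/0.01643 − 1 = 15.2100 − 1 = 14.2100.
Since a/(a+b) = μ, a = 0.490·14.2100 = 6.96 and b = 0.510·14.2100 = 7.25.

a = 6.96, b = 7.25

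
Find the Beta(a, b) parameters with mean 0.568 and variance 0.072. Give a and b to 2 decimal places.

Let s = a+b. The Beta variance is μ(1−μ)/(s+1).
So s+1 = μ(1−μ)/σ² = (0.568×0.432)/0.072 = 0.245376/0.072 = 3.4080, giving s = 2.4080.
Then a = μs = 0.568×2.4080 = 1.37 and b = (1−μ)s = 0.432×2.4080 = 1.04.

a = 1.37, b = 1.04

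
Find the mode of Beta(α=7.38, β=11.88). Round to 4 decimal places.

0.3696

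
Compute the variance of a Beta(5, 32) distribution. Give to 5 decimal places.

μ = 5/37 = 0.135135; Var = μ(1−μ)/(α+β+1) = 0.1168736/38 = 0.00308.

0.00308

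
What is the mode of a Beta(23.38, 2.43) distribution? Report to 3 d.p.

With α,β > 1, mode = (α−1)/(α+β−2) = 22.38/23.81 = 0.940.

0.940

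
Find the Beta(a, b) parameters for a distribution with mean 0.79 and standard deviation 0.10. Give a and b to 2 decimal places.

a = 12.32, b = 3.27

σ² = 0.10² = 0.0100.
With s = a+b, Var = μ(1−μ)/(s+1), so s+1 = (0.79×0.21)/0.0100 = 16.5900 and s = 15.5900.
a = μs = 12.32, b = (1−μ)s = 3.27.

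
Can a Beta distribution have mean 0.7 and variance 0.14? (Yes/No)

Yes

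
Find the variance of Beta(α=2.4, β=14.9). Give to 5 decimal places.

0.00653

α+β = 17.3 and αβ = 35.76, so Var = αβ/[(α+β)²(α+β+1)] = 35.76/5477.007 = 0.00653.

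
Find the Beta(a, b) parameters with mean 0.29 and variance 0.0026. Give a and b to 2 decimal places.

a = 22.68, b = 55.52

By moment matching, a+b = μ(1−μ)/σ² − 1 = (0.29·0.71)/0.0026 − 1 = 79.1923 − 1 = 78.1923.
Since a/(a+b) = μ, a = 0.29·78.1923 = 22.68 and b = 0.71·78.1923 = 55.52.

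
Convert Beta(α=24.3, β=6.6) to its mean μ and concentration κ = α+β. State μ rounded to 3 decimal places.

κ = α+β = 24.3+6.6 = 30.9; μ = α/κ = 24.3/30.9 = 0.786.

μ = 0.786, κ = 30.9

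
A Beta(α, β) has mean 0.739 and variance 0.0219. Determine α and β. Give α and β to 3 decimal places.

Write ν = α+β; then α = μν and Var = μ(1−μ)/(ν+1).
ν = μ(1−μ)/Var − 1 = 0.192879/0.0219 − 1 = 7.8073.
α = 0.739·7.8073 = 5.770, β = 0.261·7.8073 = 2.038.

α = 5.770, β = 2.038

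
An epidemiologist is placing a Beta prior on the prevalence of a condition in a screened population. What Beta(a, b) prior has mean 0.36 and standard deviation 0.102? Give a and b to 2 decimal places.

a = 7.61, b = 13.53

First σ² = 0.010404. Setting a = μn, b = (1−μ)n with n = a+b,
μ(1−μ)/(n+1) = 0.010404 ⇒ n+1 = 0.2304/0.010404 = 22.1453 ⇒ n = 21.1453.
Hence a = 0.36×21.1453 = 7.61, b = 0.64×21.1453 = 13.53.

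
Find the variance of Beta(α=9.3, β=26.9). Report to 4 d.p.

0.0051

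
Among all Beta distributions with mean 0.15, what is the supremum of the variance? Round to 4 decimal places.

0.1275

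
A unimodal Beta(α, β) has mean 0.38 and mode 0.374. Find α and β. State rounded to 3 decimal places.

Let s = α+β. Mean gives α = μs = 0.38s; mode gives (α−1)/(s−2) = 0.374.
Substituting: 0.38s − 1 = 0.374(s−2) = 0.374s − 0.748, so 0.006s = 0.252 and s = 42.0000.
Then α = 0.38×42.0000 = 15.960 and β = s−α = 26.040.

α = 15.960, β = 26.040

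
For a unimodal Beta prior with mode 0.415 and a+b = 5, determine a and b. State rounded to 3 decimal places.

a = 2.245, b = 2.755

For a,b>1 the mode is (a−1)/(a+b−2), so a = mode·(κ−2)+1 = 0.415×3+1 = 2.245.
And b = (1−mode)·(κ−2)+1 = 0.585×3+1 = 2.755.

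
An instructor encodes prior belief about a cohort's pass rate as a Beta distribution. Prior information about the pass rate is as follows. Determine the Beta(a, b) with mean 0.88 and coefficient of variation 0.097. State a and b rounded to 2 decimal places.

σ = CV·μ = 0.097×0.88 = 0.08536, so σ² = 0.007286.
s+1 = μ(1−μ)/σ² = 0.1056/0.007286 = 14.4929, so s = a+b = 13.4929.
a = μs = 11.87, b = (1−μ)s = 1.62.

a = 11.87, b = 1.62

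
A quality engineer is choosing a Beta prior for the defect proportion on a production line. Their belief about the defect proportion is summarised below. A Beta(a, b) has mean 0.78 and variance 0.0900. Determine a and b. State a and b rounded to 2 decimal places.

a = 0.71, b = 0.20

Write ν = a+b; then a = μν and Var = μ(1−μ)/(ν+1).
ν = μ(1−μ)/Var − 1 = 0.1716/0.0900 − 1 = 0.9067.
a = 0.78·0.9067 = 0.71, b = 0.22·0.9067 = 0.20.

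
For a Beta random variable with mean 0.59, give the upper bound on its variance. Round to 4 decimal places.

0.2419

Var = μ(1−μ)/(α+β+1), which approaches μ(1−μ) as α+β → 0.
So the supremum is μ(1−μ) = 0.59×0.41 = 0.2419.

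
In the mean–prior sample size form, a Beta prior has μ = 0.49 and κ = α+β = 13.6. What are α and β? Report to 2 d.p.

α = 6.66, β = 6.94

Split κ in proportion μ : (1−μ): α = 0.49·13.6 = 6.66, β = 13.6 − 6.66 = 6.94.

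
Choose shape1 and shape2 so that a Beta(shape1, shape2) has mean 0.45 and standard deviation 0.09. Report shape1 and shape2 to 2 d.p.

shape1 = 13.30, shape2 = 16.26

First σ² = 0.0081. Setting shape1 = μn, shape2 = (1−μ)n with n = shape1+shape2,
μ(1−μ)/(n+1) = 0.0081 ⇒ n+1 = 0.2475/0.0081 = 30.5556 ⇒ n = 29.5556.
Hence shape1 = 0.45×29.5556 = 13.30, shape2 = 0.55×29.5556 = 16.26.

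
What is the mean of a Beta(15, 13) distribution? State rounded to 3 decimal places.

0.536

The Beta mean is α/(α+β) = 15/(15+13) = 0.536.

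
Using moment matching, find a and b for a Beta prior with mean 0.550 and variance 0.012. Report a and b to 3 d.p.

Write ν = a+b; then a = μν and Var = μ(1−μ)/(ν+1).
ν = μ(1−μ)/Var − 1 = 0.247500/0.012 − 1 = 19.6250.
a = 0.550·19.6250 = 10.794, b = 0.450·19.6250 = 8.831.

a = 10.794, b = 8.831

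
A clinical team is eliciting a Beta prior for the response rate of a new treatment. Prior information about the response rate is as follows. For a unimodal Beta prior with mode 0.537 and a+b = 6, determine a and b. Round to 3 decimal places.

Mode = (a−1)/(κ−2) with κ = a+b, so a−1 = 0.537·4 = 2.148.
a = 3.148; b = κ − a = 2.852.

a = 3.148, b = 2.852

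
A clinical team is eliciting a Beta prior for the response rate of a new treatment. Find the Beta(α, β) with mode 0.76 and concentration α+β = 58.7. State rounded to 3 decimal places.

Mode = (α−1)/(κ−2) with κ = α+β, so α−1 = 0.76·56.7 = 43.092.
α = 44.092; β = κ − α = 14.608.

α = 44.092, β = 14.608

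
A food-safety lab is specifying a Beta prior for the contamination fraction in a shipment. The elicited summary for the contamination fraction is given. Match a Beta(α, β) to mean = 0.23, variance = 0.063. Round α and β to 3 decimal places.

α = 0.417, β = 1.395

Write ν = α+β; then α = μν and Var = μ(1−μ)/(ν+1).
ν = μ(1−μ)/Var − 1 = 0.1771/0.063 − 1 = 1.8111.
α = 0.23·1.8111 = 0.417, β = 0.77·1.8111 = 1.395.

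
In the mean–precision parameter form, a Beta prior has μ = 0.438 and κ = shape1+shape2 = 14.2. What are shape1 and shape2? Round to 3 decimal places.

shape1 = μκ = 0.438×14.2 = 6.220 and shape2 = (1−μ)κ = 0.562×14.2 = 7.980.

shape1 = 6.220, shape2 = 7.980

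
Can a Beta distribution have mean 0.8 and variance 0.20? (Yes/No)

A Beta with mean μ has variance μ(1−μ)/(α+β+1) < μ(1−μ).
Here μ(1−μ) = 0.8×0.2 = 0.16, and 0.20 ≥ 0.16.

No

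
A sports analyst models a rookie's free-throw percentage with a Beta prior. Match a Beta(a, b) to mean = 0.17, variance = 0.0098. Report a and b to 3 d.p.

Let s = a+b. The Beta variance is μ(1−μ)/(s+1).
So s+1 = μ(1−μ)/σ² = (0.17×0.83)/0.0098 = 0.1411/0.0098 = 14.3980, giving s = 13.3980.
Then a = μs = 0.17×13.3980 = 2.278 and b = (1−μ)s = 0.83×13.3980 = 11.120.

a = 2.278, b = 11.120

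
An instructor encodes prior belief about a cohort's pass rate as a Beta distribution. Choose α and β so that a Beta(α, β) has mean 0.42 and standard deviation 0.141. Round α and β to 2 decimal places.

Variance = 0.141² = 0.019881. The moment-matching identity α+β = μ(1−μ)/Var − 1 gives
α+β = 0.2436/0.019881 − 1 = 11.2529, so α = μ·11.2529 = 4.73 and β = (1−μ)·11.2529 = 6.53.

α = 4.73, β = 6.53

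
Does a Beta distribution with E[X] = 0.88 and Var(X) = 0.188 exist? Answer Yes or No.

No

The Beta variance bound is σ² < μ(1−μ).
Here μ(1−μ) = 0.88×0.12 = 0.1056, and 0.188 ≥ 0.1056.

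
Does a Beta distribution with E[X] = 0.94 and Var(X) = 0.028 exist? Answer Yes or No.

Yes

A Beta with mean μ has variance μ(1−μ)/(α+β+1) < μ(1−μ).
Here μ(1−μ) = 0.94×0.06 = 0.0564, and 0.028 < 0.0564.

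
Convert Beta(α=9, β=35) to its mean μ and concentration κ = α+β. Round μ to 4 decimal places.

κ = α+β = 9+35 = 44; μ = α/κ = 9/44 = 0.2045.

μ = 0.2045, κ = 44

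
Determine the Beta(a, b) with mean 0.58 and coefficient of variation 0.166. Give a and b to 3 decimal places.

σ = CV·μ = 0.166×0.58 = 0.09628, so σ² = 0.009270.
s+1 = μ(1−μ)/σ² = 0.2436/0.009270 = 26.2788, so s = a+b = 25.2788.
a = μs = 14.662, b = (1−μ)s = 10.617.

a = 14.662, b = 10.617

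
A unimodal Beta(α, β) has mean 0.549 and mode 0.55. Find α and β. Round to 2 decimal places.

α = 54.90, β = 45.10

Let s = α+β. Mean gives α = μs = 0.549s; mode gives (α−1)/(s−2) = 0.55.
Substituting: 0.549s − 1 = 0.55(s−2) = 0.55s − 1.10, so -0.001s = -0.10 and s = 100.0000.
Then α = 0.549×100.0000 = 54.90 and β = s−α = 45.10.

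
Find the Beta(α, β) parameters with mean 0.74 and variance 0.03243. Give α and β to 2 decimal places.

α = 3.65, β = 1.28

By moment matching, α+β = μ(1−μ)/σ² − 1 = (0.74·0.26)/0.03243 − 1 = 5.9328 − 1 = 4.9328.
Since α/(α+β) = μ, α = 0.74·4.9328 = 3.65 and β = 0.26·4.9328 = 1.28.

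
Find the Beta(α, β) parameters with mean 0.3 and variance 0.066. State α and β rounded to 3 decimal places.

α = 0.655, β = 1.527

By moment matching, α+β = μ(1−μ)/σ² − 1 = (0.3·0.7)/0.066 − 1 = 3.1818 − 1 = 2.1818.
Since α/(α+β) = μ, α = 0.3·2.1818 = 0.655 and β = 0.7·2.1818 = 1.527.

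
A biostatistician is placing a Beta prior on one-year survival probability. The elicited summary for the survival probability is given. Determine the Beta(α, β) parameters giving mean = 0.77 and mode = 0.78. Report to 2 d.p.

Let s = α+β. Mean gives α = μs = 0.77s; mode gives (α−1)/(s−2) = 0.78.
Substituting: 0.77s − 1 = 0.78(s−2) = 0.78s − 1.56, so -0.01s = -0.56 and s = 56.0000.
Then α = 0.77×56.0000 = 43.12 and β = s−α = 12.88.

α = 43.12, β = 12.88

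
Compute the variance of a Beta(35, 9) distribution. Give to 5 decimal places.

Var = αβ/[(α+β)²(α+β+1)] = (35×9)/(44²×45) = 315/87120 = 0.00362.

0.00362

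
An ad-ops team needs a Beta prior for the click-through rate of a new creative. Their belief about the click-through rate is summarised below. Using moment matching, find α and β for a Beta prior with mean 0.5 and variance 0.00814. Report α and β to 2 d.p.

α = 14.86, β = 14.86

Write ν = α+β; then α = μν and Var = μ(1−μ)/(ν+1).
ν = μ(1−μ)/Var − 1 = 0.25/0.00814 − 1 = 29.7125.
α = 0.5·29.7125 = 14.86, β = 0.5·29.7125 = 14.86.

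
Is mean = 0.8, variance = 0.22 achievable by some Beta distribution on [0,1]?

No

For any Beta, Var(X) < E[X]·(1−E[X]).
Here μ(1−μ) = 0.8×0.2 = 0.16, and 0.22 ≥ 0.16.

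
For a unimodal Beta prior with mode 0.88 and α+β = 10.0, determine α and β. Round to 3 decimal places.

α = 8.040, β = 1.960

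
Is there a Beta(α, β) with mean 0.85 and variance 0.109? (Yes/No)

For any Beta, Var(X) < E[X]·(1−E[X]).
Here μ(1−μ) = 0.85×0.15 = 0.1275, and 0.109 < 0.1275.

Yes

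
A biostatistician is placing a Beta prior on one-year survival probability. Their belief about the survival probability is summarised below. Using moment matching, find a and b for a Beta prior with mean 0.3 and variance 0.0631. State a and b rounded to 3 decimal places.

a = 0.698, b = 1.630

Let s = a+b. The Beta variance is μ(1−μ)/(s+1).
So s+1 = μ(1−μ)/σ² = (0.3×0.7)/0.0631 = 0.21/0.0631 = 3.3281, giving s = 2.3281.
Then a = μs = 0.3×2.3281 = 0.698 and b = (1−μ)s = 0.7×2.3281 = 1.630.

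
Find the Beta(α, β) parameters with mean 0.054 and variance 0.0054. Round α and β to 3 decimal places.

By moment matching, α+β = μ(1−μ)/σ² − 1 = (0.054·0.946)/0.0054 − 1 = 9.4600 − 1 = 8.4600.
Since α/(α+β) = μ, α = 0.054·8.4600 = 0.457 and β = 0.946·8.4600 = 8.003.

α = 0.457, β = 8.003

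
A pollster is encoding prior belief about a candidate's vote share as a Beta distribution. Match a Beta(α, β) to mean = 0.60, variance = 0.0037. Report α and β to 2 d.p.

Let s = α+β. The Beta variance is μ(1−μ)/(s+1).
So s+1 = μ(1−μ)/σ² = (0.60×0.40)/0.0037 = 0.2400/0.0037 = 64.8649, giving s = 63.8649.
Then α = μs = 0.60×63.8649 = 38.32 and β = (1−μ)s = 0.40×63.8649 = 25.55.

α = 38.32, β = 25.55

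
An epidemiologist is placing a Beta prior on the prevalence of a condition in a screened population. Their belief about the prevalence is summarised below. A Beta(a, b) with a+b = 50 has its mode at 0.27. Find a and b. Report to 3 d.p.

a = 13.960, b = 36.040

Since the density peak of Beta(a,b) is at (a−1)/(a+b−2),
a = 1 + 0.27(50−2) = 13.960 and b = 50 − 13.960 = 36.040.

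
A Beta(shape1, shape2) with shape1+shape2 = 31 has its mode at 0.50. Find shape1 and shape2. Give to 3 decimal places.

Mode = (shape1−1)/(κ−2) with κ = shape1+shape2, so shape1−1 = 0.50·29 = 14.500.
shape1 = 15.500; shape2 = κ − shape1 = 15.500.

shape1 = 15.500, shape2 = 15.500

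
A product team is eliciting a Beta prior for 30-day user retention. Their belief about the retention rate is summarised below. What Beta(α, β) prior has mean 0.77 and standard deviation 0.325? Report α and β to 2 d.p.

σ² = 0.325² = 0.105625.
With s = α+β, Var = μ(1−μ)/(s+1), so s+1 = (0.77×0.23)/0.105625 = 1.6767 and s = 0.6767.
α = μs = 0.52, β = (1−μ)s = 0.16.

α = 0.52, β = 0.16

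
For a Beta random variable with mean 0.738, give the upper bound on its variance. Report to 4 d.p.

0.1934

For fixed mean μ the Beta variance is μ(1−μ)/(α+β+1), increasing as α+β decreases.
Its least upper bound (not attained) is μ(1−μ) = 0.738·0.262 = 0.1934.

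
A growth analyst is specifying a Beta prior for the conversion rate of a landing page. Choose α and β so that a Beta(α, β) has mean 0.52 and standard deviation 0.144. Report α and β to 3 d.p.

α = 5.739, β = 5.298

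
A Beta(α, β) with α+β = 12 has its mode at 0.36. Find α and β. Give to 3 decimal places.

Mode = (α−1)/(κ−2) with κ = α+β, so α−1 = 0.36·10 = 3.600.
α = 4.600; β = κ − α = 7.400.

α = 4.600, β = 7.400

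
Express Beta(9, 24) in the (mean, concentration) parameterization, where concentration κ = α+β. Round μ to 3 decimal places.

μ = 0.273, κ = 33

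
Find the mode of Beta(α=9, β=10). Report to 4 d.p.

0.4706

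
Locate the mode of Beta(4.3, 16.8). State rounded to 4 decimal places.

0.1728

With α,β > 1, mode = (α−1)/(α+β−2) = 3.3/19.1 = 0.1728.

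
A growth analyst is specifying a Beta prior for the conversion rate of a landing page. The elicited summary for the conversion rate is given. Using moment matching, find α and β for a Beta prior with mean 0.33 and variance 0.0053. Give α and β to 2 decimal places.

α = 13.44, β = 27.28

Let s = α+β. The Beta variance is μ(1−μ)/(s+1).
So s+1 = μ(1−μ)/σ² = (0.33×0.67)/0.0053 = 0.2211/0.0053 = 41.7170, giving s = 40.7170.
Then α = μs = 0.33×40.7170 = 13.44 and β = (1−μ)s = 0.67×40.7170 = 27.28.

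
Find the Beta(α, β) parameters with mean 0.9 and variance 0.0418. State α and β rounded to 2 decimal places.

α = 1.04, β = 0.12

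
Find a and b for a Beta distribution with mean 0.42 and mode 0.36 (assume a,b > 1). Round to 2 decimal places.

Let s = a+b. Mean gives a = μs = 0.42s; mode gives (a−1)/(s−2) = 0.36.
Substituting: 0.42s − 1 = 0.36(s−2) = 0.36s − 0.72, so 0.06s = 0.28 and s = 4.6667.
Then a = 0.42×4.6667 = 1.96 and b = s−a = 2.71.

a = 1.96, b = 2.71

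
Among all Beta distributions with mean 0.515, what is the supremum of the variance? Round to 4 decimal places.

0.2498

For fixed mean μ the Beta variance is μ(1−μ)/(α+β+1), increasing as α+β decreases.
Its least upper bound (not attained) is μ(1−μ) = 0.515·0.485 = 0.2498.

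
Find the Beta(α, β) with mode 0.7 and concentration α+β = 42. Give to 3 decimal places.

Mode = (α−1)/(κ−2) with κ = α+β, so α−1 = 0.7·40 = 28.000.
α = 29.000; β = κ − α = 13.000.

α = 29.000, β = 13.000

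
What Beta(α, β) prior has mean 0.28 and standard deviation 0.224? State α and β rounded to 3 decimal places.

α = 0.845, β = 2.173

Variance = 0.224² = 0.050176. The moment-matching identity α+β = μ(1−μ)/Var − 1 gives
α+β = 0.2016/0.050176 − 1 = 3.0179, so α = μ·3.0179 = 0.845 and β = (1−μ)·3.0179 = 2.173.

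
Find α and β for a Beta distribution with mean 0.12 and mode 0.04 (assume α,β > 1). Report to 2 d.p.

α = 1.38, β = 10.12

With s = α+β: μ = α/s and mode = (α−1)/(s−2). Eliminating α = μs,
μs − 1 = m(s−2) ⇒ s(μ−m) = 1−2m ⇒ s = 0.92/0.08 = 11.5000.
So α = μs = 1.38, β = (1−μ)s = 10.12.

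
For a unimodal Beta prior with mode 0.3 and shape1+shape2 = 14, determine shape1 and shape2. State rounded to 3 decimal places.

shape1 = 4.600, shape2 = 9.400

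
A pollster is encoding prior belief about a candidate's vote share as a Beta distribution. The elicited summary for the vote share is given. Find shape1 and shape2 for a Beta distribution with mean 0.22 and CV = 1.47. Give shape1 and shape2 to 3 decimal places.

shape1 = 0.141, shape2 = 0.500

Var = (CV·μ)² = (1.47×0.22)² = 0.104588.
shape1+shape2 = μ(1−μ)/Var − 1 = 0.1716/0.104588 − 1 = 0.6407.
Thus shape1 = 0.22·0.6407 = 0.141 and shape2 = 0.78·0.6407 = 0.500.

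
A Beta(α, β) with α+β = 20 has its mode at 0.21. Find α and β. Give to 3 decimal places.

α = 4.780, β = 15.220

For α,β>1 the mode is (α−1)/(α+β−2), so α = mode·(κ−2)+1 = 0.21×18+1 = 4.780.
And β = (1−mode)·(κ−2)+1 = 0.79×18+1 = 15.220.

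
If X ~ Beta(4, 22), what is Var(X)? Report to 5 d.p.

0.00482

μ = 4/26 = 0.153846; Var = μ(1−μ)/(α+β+1) = 0.1301775/27 = 0.00482.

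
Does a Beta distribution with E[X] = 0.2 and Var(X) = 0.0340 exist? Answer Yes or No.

A Beta with mean μ has variance μ(1−μ)/(α+β+1) < μ(1−μ).
Here μ(1−μ) = 0.2×0.8 = 0.16, and 0.0340 < 0.16.

Yes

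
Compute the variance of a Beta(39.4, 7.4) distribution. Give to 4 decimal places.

α+β = 46.8 and αβ = 291.56, so Var = αβ/[(α+β)²(α+β+1)] = 291.56/104693.472 = 0.0028.

0.0028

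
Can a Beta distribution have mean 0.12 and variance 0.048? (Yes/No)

The Beta variance bound is σ² < μ(1−μ).
Here μ(1−μ) = 0.12×0.88 = 0.1056, and 0.048 < 0.1056.

Yes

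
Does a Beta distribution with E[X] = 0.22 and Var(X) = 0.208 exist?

For any Beta, Var(X) < E[X]·(1−E[X]).
Here μ(1−μ) = 0.22×0.78 = 0.1716, and 0.208 ≥ 0.1716.

No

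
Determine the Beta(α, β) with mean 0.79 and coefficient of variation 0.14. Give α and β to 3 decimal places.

σ = CV·μ = 0.14×0.79 = 0.11060, so σ² = 0.012232.
s+1 = μ(1−μ)/σ² = 0.1659/0.012232 = 13.5624, so s = α+β = 12.5624.
α = μs = 9.924, β = (1−μ)s = 2.638.

α = 9.924, β = 2.638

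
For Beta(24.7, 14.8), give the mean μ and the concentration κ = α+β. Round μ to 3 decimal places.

μ = 0.625, κ = 39.5

κ = α+β = 24.7+14.8 = 39.5; μ = α/κ = 24.7/39.5 = 0.625.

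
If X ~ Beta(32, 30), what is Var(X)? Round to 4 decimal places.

0.0040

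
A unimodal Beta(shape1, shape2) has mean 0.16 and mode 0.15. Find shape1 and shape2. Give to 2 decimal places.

shape1 = 11.20, shape2 = 58.80

With s = shape1+shape2: μ = shape1/s and mode = (shape1−1)/(s−2). Eliminating shape1 = μs,
μs − 1 = m(s−2) ⇒ s(μ−m) = 1−2m ⇒ s = 0.70/0.01 = 70.0000.
So shape1 = μs = 11.20, shape2 = (1−μ)s = 58.80.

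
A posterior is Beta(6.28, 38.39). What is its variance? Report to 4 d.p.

0.0026

μ = 6.28/44.67 = 0.140587; Var = μ(1−μ)/(α+β+1) = 0.1208220/45.67 = 0.0026.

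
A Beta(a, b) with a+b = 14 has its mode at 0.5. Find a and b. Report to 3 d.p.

Since the density peak of Beta(a,b) is at (a−1)/(a+b−2),
a = 1 + 0.5(14−2) = 7.000 and b = 14 − 7.000 = 7.000.

a = 7.000, b = 7.000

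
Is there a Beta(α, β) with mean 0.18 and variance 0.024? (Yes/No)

Yes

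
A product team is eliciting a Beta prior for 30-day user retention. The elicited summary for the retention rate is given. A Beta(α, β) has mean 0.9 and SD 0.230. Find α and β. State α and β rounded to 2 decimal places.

First σ² = 0.052900. Setting α = μn, β = (1−μ)n with n = α+β,
μ(1−μ)/(n+1) = 0.052900 ⇒ n+1 = 0.09/0.052900 = 1.7013 ⇒ n = 0.7013.
Hence α = 0.9×0.7013 = 0.63, β = 0.1×0.7013 = 0.07.

α = 0.63, β = 0.07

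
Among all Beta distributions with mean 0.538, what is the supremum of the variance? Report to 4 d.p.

For fixed mean μ the Beta variance is μ(1−μ)/(α+β+1), increasing as α+β decreases.
Its least upper bound (not attained) is μ(1−μ) = 0.538·0.462 = 0.2486.

0.2486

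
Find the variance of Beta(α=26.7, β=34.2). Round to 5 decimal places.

α+β = 60.9 and αβ = 913.14, so Var = αβ/[(α+β)²(α+β+1)] = 913.14/229575.339 = 0.00398.

0.00398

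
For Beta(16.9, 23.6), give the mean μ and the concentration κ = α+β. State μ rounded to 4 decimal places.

μ = 0.4173, κ = 40.5

κ = α+β = 16.9+23.6 = 40.5; μ = α/κ = 16.9/40.5 = 0.4173.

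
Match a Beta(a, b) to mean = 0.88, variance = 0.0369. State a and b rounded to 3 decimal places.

Write ν = a+b; then a = μν and Var = μ(1−μ)/(ν+1).
ν = μ(1−μ)/Var − 1 = 0.1056/0.0369 − 1 = 1.8618.
a = 0.88·1.8618 = 1.638, b = 0.12·1.8618 = 0.223.

a = 1.638, b = 0.223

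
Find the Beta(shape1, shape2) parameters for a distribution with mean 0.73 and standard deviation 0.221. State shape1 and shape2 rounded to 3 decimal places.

σ² = 0.221² = 0.048841.
With s = shape1+shape2, Var = μ(1−μ)/(s+1), so s+1 = (0.73×0.27)/0.048841 = 4.0355 and s = 3.0355.
shape1 = μs = 2.216, shape2 = (1−μ)s = 0.820.

shape1 = 2.216, shape2 = 0.820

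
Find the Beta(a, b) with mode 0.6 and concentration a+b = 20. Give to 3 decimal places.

a = 11.800, b = 8.200

For a,b>1 the mode is (a−1)/(a+b−2), so a = mode·(κ−2)+1 = 0.6×18+1 = 11.800.
And b = (1−mode)·(κ−2)+1 = 0.4×18+1 = 8.200.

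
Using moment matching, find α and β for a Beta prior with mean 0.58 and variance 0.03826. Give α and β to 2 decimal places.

By moment matching, α+β = μ(1−μ)/σ² − 1 = (0.58·0.42)/0.03826 − 1 = 6.3670 − 1 = 5.3670.
Since α/(α+β) = μ, α = 0.58·5.3670 = 3.11 and β = 0.42·5.3670 = 2.25.

α = 3.11, β = 2.25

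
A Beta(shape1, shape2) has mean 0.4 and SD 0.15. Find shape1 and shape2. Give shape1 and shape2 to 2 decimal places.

First σ² = 0.0225. Setting shape1 = μn, shape2 = (1−μ)n with n = shape1+shape2,
μ(1−μ)/(n+1) = 0.0225 ⇒ n+1 = 0.24/0.0225 = 10.6667 ⇒ n = 9.6667.
Hence shape1 = 0.4×9.6667 = 3.87, shape2 = 0.6×9.6667 = 5.80.

shape1 = 3.87, shape2 = 5.80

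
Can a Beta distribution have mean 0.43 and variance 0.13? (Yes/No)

The Beta variance bound is σ² < μ(1−μ).
Here μ(1−μ) = 0.43×0.57 = 0.2451, and 0.13 < 0.2451.

Yes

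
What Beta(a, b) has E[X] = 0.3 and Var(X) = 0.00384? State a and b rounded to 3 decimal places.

Let s = a+b. The Beta variance is μ(1−μ)/(s+1).
So s+1 = μ(1−μ)/σ² = (0.3×0.7)/0.00384 = 0.21/0.00384 = 54.6875, giving s = 53.6875.
Then a = μs = 0.3×53.6875 = 16.106 and b = (1−μ)s = 0.7×53.6875 = 37.581.

a = 16.106, b = 37.581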